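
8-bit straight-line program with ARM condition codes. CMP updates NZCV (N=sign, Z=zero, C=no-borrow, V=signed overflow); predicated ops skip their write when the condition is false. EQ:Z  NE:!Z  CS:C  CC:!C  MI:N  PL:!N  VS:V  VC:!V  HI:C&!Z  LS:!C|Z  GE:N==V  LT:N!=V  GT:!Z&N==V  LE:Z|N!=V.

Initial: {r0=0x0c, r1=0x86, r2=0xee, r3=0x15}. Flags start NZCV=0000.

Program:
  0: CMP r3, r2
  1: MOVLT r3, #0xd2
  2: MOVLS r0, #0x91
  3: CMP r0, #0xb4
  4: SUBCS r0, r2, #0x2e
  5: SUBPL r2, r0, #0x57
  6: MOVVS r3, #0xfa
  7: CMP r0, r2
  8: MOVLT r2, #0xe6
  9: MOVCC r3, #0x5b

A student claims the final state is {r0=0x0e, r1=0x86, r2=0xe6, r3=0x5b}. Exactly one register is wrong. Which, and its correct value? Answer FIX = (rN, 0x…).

0: ✓ CMP  NZCV=0000
1: · MOVLT
2: ✓ MOVLS  r0←0x91
3: ✓ CMP  NZCV=1000
4: · SUBCS
5: · SUBPL
6: · MOVVS
7: ✓ CMP  NZCV=1000
8: ✓ MOVLT  r2←0xe6
9: ✓ MOVCC  r3←0x5b

FIX = (r0, 0x91)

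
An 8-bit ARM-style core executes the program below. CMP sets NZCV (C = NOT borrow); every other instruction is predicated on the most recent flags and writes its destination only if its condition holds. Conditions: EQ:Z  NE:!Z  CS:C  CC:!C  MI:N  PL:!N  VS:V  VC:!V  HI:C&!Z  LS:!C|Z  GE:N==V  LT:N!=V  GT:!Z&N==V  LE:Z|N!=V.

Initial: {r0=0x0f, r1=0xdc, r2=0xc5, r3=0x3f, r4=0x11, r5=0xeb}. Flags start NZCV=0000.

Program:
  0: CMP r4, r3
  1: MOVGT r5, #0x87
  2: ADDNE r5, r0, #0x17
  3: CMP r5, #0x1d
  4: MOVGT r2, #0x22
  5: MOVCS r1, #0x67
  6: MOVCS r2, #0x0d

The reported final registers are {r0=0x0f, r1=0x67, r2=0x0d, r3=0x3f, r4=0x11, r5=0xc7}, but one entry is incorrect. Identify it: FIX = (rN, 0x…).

[0] flags=1000 → (cmp)
[1] flags=1000 GT?F → skip
[2] flags=1000 NE?T → r5=0x26
[3] flags=0010 → (cmp)
[4] flags=0010 GT?T → r2=0x22
[5] flags=0010 CS?T → r1=0x67
[6] flags=0010 CS?T → r2=0x0d

FIX = (r5, 0x26)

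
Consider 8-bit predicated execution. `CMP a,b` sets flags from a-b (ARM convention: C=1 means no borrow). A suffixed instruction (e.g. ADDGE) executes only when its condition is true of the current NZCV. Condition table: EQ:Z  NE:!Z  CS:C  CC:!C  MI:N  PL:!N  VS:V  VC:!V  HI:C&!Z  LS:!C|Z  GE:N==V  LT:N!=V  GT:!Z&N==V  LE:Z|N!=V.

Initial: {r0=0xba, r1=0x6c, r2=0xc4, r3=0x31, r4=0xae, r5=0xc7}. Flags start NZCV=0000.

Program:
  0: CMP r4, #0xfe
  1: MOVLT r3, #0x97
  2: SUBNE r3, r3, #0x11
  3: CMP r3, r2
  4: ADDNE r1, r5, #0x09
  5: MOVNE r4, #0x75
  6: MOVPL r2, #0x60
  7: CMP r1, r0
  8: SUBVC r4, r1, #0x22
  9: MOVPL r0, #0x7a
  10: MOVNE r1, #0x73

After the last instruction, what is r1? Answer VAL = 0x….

[0] flags=1000 → (cmp)
[1] flags=1000 LT?T → r3=0x97
[2] flags=1000 NE?T → r3=0x86
[3] flags=1000 → (cmp)
[4] flags=1000 NE?T → r1=0xd0
[5] flags=1000 NE?T → r4=0x75
[6] flags=1000 PL?F → skip
[7] flags=0010 → (cmp)
[8] flags=0010 VC?T → r4=0xae
[9] flags=0010 PL?T → r0=0x7a
[10] flags=0010 NE?T → r1=0x73

VAL = 0x73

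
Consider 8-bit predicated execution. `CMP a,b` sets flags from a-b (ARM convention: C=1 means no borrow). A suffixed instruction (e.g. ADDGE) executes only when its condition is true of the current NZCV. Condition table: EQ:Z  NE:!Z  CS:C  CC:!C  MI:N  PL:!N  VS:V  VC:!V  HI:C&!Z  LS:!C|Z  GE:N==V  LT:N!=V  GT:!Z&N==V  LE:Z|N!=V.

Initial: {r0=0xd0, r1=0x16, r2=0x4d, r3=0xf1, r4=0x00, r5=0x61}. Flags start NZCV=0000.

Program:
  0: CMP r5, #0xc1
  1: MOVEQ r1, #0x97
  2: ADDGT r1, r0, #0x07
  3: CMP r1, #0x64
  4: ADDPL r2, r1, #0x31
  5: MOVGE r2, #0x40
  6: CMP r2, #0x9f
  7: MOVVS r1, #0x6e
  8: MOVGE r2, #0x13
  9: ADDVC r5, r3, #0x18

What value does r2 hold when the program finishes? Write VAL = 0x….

0: ✓ CMP  NZCV=1001
1: · MOVEQ
2: ✓ ADDGT  r1←0xd7
3: ✓ CMP  NZCV=0011
4: ✓ ADDPL  r2←0x08
5: · MOVGE
6: ✓ CMP  NZCV=0000
7: · MOVVS
8: ✓ MOVGE  r2←0x13
9: ✓ ADDVC  r5←0x09

VAL = 0x13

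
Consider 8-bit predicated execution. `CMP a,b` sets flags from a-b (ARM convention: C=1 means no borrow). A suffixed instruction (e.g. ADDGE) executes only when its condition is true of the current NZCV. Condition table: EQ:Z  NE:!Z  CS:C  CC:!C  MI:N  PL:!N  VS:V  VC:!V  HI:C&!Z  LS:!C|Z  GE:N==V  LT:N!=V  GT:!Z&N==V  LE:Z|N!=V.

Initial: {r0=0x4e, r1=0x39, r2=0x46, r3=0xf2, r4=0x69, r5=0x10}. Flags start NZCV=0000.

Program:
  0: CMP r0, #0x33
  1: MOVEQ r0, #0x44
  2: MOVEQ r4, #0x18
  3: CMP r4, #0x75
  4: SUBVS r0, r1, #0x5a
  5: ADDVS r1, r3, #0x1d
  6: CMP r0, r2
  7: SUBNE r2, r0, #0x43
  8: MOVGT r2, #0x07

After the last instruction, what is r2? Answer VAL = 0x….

[0] flags=0010 → (cmp)
[1] flags=0010 EQ?F → skip
[2] flags=0010 EQ?F → skip
[3] flags=1000 → (cmp)
[4] flags=1000 VS?F → skip
[5] flags=1000 VS?F → skip
[6] flags=0010 → (cmp)
[7] flags=0010 NE?T → r2=0x0b
[8] flags=0010 GT?T → r2=0x07

VAL = 0x07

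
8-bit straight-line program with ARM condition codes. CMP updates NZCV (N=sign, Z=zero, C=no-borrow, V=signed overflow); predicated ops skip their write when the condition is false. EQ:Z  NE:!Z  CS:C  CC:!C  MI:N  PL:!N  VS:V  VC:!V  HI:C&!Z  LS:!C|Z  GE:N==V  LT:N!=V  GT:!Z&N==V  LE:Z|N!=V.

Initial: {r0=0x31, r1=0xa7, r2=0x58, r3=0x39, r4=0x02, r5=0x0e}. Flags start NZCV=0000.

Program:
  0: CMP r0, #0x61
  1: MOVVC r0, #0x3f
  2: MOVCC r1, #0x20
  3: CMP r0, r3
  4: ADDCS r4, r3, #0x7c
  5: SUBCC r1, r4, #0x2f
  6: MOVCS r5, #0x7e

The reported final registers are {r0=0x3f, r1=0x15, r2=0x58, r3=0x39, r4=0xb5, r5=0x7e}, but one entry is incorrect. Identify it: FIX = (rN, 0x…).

[0] flags=1000 → (cmp)
[1] flags=1000 VC?T → r0=0x3f
[2] flags=1000 CC?T → r1=0x20
[3] flags=0010 → (cmp)
[4] flags=0010 CS?T → r4=0xb5
[5] flags=0010 CC?F → skip
[6] flags=0010 CS?T → r5=0x7e

FIX = (r1, 0x20)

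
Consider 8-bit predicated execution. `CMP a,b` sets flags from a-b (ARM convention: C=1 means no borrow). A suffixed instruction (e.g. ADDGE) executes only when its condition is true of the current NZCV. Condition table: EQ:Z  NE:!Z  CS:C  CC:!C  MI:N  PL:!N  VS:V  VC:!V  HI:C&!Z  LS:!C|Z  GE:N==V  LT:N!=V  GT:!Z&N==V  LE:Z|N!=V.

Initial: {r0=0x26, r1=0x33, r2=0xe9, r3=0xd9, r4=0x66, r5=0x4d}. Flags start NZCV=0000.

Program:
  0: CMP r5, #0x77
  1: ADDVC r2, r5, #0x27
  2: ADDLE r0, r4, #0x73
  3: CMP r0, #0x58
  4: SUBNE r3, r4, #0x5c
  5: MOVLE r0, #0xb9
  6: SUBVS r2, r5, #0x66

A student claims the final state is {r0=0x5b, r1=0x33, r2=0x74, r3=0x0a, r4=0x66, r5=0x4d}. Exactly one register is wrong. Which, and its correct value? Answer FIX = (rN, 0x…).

[0] flags=1000 → (cmp)
[1] flags=1000 VC?T → r2=0x74
[2] flags=1000 LE?T → r0=0xd9
[3] flags=1010 → (cmp)
[4] flags=1010 NE?T → r3=0x0a
[5] flags=1010 LE?T → r0=0xb9
[6] flags=1010 VS?F → skip

FIX = (r0, 0xb9)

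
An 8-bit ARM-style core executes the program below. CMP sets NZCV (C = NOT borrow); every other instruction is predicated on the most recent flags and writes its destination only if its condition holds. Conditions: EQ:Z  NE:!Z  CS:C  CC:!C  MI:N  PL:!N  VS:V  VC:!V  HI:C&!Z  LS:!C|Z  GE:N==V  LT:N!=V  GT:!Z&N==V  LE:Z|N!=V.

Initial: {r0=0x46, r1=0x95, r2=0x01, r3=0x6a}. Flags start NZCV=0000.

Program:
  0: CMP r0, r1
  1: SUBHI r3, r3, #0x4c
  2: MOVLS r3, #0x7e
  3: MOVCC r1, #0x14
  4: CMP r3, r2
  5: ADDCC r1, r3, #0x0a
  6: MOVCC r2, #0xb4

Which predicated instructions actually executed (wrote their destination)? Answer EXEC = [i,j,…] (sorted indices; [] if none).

EXEC = [2,3]

[0] flags=1001 → (cmp)
[1] flags=1001 HI?F → skip
[2] flags=1001 LS?T → r3=0x7e
[3] flags=1001 CC?T → r1=0x14
[4] flags=0010 → (cmp)
[5] flags=0010 CC?F → skip
[6] flags=0010 CC?F → skip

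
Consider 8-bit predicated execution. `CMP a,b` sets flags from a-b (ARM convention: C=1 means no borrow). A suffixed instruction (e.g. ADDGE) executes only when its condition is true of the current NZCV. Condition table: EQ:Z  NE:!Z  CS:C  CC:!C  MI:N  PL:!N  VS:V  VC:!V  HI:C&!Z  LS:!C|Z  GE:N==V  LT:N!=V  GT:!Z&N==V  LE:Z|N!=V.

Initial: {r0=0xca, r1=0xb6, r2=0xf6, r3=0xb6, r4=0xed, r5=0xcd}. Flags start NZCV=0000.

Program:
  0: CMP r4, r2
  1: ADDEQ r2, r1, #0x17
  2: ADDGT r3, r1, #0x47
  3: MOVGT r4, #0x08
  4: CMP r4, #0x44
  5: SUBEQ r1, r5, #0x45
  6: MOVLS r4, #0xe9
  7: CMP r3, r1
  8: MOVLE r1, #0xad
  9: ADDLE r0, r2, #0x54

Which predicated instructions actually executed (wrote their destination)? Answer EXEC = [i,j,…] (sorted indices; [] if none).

EXEC = [8,9]

0: ✓ CMP  NZCV=1000
1: · ADDEQ
2: · ADDGT
3: · MOVGT
4: ✓ CMP  NZCV=1010
5: · SUBEQ
6: · MOVLS
7: ✓ CMP  NZCV=0110
8: ✓ MOVLE  r1←0xad
9: ✓ ADDLE  r0←0x4a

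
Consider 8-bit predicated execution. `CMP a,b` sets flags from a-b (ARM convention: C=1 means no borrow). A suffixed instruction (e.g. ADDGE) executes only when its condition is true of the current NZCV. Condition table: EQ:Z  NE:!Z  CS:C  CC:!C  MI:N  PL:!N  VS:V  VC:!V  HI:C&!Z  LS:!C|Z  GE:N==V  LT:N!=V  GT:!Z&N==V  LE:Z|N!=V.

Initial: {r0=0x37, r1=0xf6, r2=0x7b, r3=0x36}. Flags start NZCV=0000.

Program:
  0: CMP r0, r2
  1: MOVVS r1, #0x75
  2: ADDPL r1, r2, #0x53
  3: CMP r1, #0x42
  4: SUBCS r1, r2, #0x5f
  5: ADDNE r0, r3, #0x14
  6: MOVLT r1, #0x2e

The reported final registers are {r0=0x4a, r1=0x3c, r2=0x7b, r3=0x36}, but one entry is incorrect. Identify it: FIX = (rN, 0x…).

FIX = (r1, 0x2e)

0: ✓ CMP  NZCV=1000
1: · MOVVS
2: · ADDPL
3: ✓ CMP  NZCV=1010
4: ✓ SUBCS  r1←0x1c
5: ✓ ADDNE  r0←0x4a
6: ✓ MOVLT  r1←0x2e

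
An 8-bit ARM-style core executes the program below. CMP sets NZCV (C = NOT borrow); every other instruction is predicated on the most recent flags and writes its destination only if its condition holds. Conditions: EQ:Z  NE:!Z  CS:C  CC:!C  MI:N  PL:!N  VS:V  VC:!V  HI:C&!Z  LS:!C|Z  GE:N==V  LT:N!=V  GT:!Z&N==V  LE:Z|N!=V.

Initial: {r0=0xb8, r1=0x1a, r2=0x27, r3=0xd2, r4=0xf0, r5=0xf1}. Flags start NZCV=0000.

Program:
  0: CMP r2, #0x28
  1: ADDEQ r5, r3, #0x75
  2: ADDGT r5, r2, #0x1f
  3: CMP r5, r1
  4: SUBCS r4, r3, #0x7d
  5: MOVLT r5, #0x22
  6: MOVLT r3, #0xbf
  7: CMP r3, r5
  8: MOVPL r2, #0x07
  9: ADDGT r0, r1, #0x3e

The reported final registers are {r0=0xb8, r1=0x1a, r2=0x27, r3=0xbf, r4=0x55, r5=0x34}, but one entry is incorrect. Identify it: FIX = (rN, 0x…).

0: ✓ CMP  NZCV=1000
1: · ADDEQ
2: · ADDGT
3: ✓ CMP  NZCV=1010
4: ✓ SUBCS  r4←0x55
5: ✓ MOVLT  r5←0x22
6: ✓ MOVLT  r3←0xbf
7: ✓ CMP  NZCV=1010
8: · MOVPL
9: · ADDGT

FIX = (r5, 0x22)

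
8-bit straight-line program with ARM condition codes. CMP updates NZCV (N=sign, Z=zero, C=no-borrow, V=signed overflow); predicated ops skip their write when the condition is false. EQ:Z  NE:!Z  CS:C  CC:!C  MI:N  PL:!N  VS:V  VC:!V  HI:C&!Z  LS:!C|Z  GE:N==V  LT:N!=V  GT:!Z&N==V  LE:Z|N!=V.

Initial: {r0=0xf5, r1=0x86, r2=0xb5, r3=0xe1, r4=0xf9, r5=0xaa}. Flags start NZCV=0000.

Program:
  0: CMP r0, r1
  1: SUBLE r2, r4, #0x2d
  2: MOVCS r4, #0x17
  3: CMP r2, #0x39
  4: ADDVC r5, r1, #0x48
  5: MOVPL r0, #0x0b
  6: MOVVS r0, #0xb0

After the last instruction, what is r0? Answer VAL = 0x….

[0] flags=0010 → (cmp)
[1] flags=0010 LE?F → skip
[2] flags=0010 CS?T → r4=0x17
[3] flags=0011 → (cmp)
[4] flags=0011 VC?F → skip
[5] flags=0011 PL?T → r0=0x0b
[6] flags=0011 VS?T → r0=0xb0

VAL = 0xb0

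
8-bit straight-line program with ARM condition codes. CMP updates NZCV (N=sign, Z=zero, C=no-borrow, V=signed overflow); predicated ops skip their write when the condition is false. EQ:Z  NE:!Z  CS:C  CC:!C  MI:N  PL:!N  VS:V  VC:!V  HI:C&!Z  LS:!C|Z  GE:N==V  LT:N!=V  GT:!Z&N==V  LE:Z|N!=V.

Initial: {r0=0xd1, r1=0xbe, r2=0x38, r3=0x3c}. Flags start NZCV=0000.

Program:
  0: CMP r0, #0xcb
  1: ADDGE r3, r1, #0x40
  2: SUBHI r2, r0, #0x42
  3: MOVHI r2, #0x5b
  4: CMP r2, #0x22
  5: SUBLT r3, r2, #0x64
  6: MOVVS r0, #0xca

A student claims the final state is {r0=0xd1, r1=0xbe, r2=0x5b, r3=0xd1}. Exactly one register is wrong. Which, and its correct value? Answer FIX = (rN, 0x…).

[0] flags=0010 → (cmp)
[1] flags=0010 GE?T → r3=0xfe
[2] flags=0010 HI?T → r2=0x8f
[3] flags=0010 HI?T → r2=0x5b
[4] flags=0010 → (cmp)
[5] flags=0010 LT?F → skip
[6] flags=0010 VS?F → skip

FIX = (r3, 0xfe)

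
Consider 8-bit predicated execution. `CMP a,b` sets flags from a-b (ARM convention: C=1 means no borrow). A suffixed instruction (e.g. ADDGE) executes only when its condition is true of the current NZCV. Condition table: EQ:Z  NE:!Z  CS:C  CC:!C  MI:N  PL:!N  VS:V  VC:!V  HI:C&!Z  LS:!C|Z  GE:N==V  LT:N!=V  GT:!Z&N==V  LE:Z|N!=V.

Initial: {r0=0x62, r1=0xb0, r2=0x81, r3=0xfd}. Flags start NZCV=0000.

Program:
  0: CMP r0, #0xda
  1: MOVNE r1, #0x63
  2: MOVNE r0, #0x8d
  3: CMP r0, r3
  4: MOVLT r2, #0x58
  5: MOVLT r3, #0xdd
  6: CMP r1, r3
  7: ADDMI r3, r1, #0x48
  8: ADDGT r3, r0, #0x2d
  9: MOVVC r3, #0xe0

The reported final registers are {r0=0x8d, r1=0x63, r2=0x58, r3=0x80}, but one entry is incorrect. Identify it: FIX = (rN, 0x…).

FIX = (r3, 0xba)

0: ✓ CMP  NZCV=1001
1: ✓ MOVNE  r1←0x63
2: ✓ MOVNE  r0←0x8d
3: ✓ CMP  NZCV=1000
4: ✓ MOVLT  r2←0x58
5: ✓ MOVLT  r3←0xdd
6: ✓ CMP  NZCV=1001
7: ✓ ADDMI  r3←0xab
8: ✓ ADDGT  r3←0xba
9: · MOVVC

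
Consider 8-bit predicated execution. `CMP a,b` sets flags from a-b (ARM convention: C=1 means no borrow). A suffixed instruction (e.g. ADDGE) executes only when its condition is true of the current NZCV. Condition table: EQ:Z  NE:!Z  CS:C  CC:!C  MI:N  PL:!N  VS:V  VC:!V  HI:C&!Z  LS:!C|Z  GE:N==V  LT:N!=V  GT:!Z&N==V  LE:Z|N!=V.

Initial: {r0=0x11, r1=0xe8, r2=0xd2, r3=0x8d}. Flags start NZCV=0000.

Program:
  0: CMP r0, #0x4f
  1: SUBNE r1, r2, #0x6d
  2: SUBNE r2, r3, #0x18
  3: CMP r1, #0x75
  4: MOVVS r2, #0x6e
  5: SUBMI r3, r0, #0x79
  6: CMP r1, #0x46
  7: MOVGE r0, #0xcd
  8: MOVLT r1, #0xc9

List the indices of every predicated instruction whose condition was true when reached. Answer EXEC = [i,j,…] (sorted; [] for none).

EXEC = [1,2,5,7]

[0] flags=1000 → (cmp)
[1] flags=1000 NE?T → r1=0x65
[2] flags=1000 NE?T → r2=0x75
[3] flags=1000 → (cmp)
[4] flags=1000 VS?F → skip
[5] flags=1000 MI?T → r3=0x98
[6] flags=0010 → (cmp)
[7] flags=0010 GE?T → r0=0xcd
[8] flags=0010 LT?F → skip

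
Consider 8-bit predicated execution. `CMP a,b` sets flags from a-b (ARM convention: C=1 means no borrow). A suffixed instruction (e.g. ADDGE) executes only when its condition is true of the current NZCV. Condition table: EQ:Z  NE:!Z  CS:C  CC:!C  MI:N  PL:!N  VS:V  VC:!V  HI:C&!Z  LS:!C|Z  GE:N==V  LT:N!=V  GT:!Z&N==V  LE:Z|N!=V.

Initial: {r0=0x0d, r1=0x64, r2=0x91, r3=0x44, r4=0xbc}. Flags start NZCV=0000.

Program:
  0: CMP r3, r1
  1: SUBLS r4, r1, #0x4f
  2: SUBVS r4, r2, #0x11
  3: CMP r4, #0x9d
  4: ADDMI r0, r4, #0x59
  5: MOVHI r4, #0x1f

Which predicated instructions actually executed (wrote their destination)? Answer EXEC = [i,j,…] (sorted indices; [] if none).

[0] flags=1000 → (cmp)
[1] flags=1000 LS?T → r4=0x15
[2] flags=1000 VS?F → skip
[3] flags=0000 → (cmp)
[4] flags=0000 MI?F → skip
[5] flags=0000 HI?F → skip

EXEC = [1]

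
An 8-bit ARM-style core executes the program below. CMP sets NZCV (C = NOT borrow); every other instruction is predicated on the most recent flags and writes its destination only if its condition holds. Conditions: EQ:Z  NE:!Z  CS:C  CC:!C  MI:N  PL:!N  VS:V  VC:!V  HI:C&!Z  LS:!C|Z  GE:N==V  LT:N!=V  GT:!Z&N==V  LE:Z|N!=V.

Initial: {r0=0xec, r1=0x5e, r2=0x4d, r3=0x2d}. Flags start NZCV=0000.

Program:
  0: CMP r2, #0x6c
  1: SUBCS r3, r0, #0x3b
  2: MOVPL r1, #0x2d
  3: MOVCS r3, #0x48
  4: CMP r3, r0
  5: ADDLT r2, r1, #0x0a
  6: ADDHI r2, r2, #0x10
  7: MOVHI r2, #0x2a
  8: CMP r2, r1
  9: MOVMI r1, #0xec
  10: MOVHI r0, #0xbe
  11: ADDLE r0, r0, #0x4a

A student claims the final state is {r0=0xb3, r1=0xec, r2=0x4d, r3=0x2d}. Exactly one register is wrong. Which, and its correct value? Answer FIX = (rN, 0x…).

[0] flags=1000 → (cmp)
[1] flags=1000 CS?F → skip
[2] flags=1000 PL?F → skip
[3] flags=1000 CS?F → skip
[4] flags=0000 → (cmp)
[5] flags=0000 LT?F → skip
[6] flags=0000 HI?F → skip
[7] flags=0000 HI?F → skip
[8] flags=1000 → (cmp)
[9] flags=1000 MI?T → r1=0xec
[10] flags=1000 HI?F → skip
[11] flags=1000 LE?T → r0=0x36

FIX = (r0, 0x36)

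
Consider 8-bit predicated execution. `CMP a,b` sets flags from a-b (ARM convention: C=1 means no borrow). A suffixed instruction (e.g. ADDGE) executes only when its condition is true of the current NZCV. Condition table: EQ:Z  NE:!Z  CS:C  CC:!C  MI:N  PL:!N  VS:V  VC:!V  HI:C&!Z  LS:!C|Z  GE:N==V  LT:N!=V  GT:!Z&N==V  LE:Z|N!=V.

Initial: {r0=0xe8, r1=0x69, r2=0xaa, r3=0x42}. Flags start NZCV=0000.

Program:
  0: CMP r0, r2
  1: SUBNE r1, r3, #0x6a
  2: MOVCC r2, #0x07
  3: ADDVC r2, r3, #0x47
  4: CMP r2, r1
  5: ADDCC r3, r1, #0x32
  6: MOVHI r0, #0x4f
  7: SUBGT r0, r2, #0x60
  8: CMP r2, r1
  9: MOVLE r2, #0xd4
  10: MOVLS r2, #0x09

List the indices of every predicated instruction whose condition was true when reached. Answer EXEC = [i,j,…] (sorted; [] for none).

[0] flags=0010 → (cmp)
[1] flags=0010 NE?T → r1=0xd8
[2] flags=0010 CC?F → skip
[3] flags=0010 VC?T → r2=0x89
[4] flags=1000 → (cmp)
[5] flags=1000 CC?T → r3=0x0a
[6] flags=1000 HI?F → skip
[7] flags=1000 GT?F → skip
[8] flags=1000 → (cmp)
[9] flags=1000 LE?T → r2=0xd4
[10] flags=1000 LS?T → r2=0x09

EXEC = [1,3,5,9,10]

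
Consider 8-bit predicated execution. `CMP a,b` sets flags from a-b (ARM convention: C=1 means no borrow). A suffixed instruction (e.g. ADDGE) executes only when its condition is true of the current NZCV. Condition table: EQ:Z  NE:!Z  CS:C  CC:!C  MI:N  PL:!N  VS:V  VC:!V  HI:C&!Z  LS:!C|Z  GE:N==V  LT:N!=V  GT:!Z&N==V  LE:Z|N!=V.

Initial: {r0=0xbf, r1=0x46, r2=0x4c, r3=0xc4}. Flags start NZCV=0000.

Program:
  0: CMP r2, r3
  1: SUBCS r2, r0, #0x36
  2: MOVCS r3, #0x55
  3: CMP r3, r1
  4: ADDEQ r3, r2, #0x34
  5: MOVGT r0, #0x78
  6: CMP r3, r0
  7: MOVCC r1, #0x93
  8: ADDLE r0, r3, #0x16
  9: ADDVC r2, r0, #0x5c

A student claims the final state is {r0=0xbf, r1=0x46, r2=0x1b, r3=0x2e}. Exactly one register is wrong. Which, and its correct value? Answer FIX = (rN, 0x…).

0: ✓ CMP  NZCV=1001
1: · SUBCS
2: · MOVCS
3: ✓ CMP  NZCV=0011
4: · ADDEQ
5: · MOVGT
6: ✓ CMP  NZCV=0010
7: · MOVCC
8: · ADDLE
9: ✓ ADDVC  r2←0x1b

FIX = (r3, 0xc4)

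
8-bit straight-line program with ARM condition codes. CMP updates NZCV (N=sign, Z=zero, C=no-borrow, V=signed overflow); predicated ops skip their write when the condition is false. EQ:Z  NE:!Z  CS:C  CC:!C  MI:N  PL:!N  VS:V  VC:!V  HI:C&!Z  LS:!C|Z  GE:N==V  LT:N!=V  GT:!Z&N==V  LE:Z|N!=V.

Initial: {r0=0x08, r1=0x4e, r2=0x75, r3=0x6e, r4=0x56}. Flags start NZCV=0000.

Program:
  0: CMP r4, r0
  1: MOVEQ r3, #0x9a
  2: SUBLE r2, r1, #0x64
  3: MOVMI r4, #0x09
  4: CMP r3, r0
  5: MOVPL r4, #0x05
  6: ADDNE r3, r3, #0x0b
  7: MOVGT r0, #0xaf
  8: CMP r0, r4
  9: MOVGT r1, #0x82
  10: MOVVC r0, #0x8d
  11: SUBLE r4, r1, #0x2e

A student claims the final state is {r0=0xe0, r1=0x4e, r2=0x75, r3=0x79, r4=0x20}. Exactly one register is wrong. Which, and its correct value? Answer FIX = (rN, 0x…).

FIX = (r0, 0x8d)

0: ✓ CMP  NZCV=0010
1: · MOVEQ
2: · SUBLE
3: · MOVMI
4: ✓ CMP  NZCV=0010
5: ✓ MOVPL  r4←0x05
6: ✓ ADDNE  r3←0x79
7: ✓ MOVGT  r0←0xaf
8: ✓ CMP  NZCV=1010
9: · MOVGT
10: ✓ MOVVC  r0←0x8d
11: ✓ SUBLE  r4←0x20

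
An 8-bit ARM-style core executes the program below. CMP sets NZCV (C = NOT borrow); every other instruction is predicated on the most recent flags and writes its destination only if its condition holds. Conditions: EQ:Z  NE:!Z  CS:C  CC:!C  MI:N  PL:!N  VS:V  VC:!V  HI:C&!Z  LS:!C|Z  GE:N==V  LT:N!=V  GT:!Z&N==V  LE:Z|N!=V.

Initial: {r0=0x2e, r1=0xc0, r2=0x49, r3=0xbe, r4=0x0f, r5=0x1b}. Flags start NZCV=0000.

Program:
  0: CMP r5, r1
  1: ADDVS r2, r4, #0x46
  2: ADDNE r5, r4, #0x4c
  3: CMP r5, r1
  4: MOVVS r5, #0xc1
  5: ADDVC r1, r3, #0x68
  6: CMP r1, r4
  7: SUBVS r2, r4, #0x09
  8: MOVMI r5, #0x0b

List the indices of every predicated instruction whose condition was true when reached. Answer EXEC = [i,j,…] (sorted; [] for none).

0: ✓ CMP  NZCV=0000
1: · ADDVS
2: ✓ ADDNE  r5←0x5b
3: ✓ CMP  NZCV=1001
4: ✓ MOVVS  r5←0xc1
5: · ADDVC
6: ✓ CMP  NZCV=1010
7: · SUBVS
8: ✓ MOVMI  r5←0x0b

EXEC = [2,4,8]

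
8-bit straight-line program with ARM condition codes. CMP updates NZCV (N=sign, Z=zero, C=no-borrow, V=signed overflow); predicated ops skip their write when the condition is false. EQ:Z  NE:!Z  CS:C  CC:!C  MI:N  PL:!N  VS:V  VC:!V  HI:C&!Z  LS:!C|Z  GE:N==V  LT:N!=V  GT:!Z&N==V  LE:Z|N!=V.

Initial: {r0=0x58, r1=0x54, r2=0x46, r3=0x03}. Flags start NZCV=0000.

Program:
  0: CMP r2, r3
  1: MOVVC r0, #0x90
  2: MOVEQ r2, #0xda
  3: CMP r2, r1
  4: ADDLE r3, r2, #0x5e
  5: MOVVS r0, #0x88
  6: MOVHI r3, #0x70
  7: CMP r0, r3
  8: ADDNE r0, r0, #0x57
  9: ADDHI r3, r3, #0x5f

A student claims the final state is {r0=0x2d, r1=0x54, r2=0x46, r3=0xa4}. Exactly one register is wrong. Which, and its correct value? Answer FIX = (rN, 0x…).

FIX = (r0, 0xe7)

[0] flags=0010 → (cmp)
[1] flags=0010 VC?T → r0=0x90
[2] flags=0010 EQ?F → skip
[3] flags=1000 → (cmp)
[4] flags=1000 LE?T → r3=0xa4
[5] flags=1000 VS?F → skip
[6] flags=1000 HI?F → skip
[7] flags=1000 → (cmp)
[8] flags=1000 NE?T → r0=0xe7
[9] flags=1000 HI?F → skip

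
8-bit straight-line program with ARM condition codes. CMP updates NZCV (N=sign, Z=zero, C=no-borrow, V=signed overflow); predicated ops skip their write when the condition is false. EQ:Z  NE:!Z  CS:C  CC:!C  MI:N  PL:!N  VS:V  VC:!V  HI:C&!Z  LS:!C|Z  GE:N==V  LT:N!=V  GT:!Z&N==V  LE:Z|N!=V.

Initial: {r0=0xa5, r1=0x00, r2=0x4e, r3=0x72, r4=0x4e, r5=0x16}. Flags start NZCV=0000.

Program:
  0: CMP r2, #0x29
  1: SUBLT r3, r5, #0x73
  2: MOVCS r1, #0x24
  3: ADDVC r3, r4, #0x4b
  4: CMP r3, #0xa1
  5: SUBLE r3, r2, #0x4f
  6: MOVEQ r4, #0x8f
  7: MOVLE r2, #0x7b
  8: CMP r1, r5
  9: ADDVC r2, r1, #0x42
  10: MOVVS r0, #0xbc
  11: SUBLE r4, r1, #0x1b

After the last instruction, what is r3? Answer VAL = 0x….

VAL = 0xff

0: ✓ CMP  NZCV=0010
1: · SUBLT
2: ✓ MOVCS  r1←0x24
3: ✓ ADDVC  r3←0x99
4: ✓ CMP  NZCV=1000
5: ✓ SUBLE  r3←0xff
6: · MOVEQ
7: ✓ MOVLE  r2←0x7b
8: ✓ CMP  NZCV=0010
9: ✓ ADDVC  r2←0x66
10: · MOVVS
11: · SUBLE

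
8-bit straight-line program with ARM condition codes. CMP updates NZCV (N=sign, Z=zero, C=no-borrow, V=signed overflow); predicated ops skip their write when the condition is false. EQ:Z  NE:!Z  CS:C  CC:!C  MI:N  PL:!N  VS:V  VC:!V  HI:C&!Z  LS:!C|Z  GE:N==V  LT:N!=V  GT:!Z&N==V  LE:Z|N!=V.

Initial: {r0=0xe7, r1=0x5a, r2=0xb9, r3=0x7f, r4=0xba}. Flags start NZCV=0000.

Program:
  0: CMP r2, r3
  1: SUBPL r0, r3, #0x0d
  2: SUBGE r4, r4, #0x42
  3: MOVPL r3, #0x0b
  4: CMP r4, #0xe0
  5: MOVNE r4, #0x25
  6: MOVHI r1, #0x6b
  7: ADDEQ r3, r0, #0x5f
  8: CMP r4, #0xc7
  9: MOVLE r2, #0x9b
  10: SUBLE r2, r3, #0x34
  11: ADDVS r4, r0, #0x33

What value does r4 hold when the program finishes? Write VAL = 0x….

[0] flags=0011 → (cmp)
[1] flags=0011 PL?T → r0=0x72
[2] flags=0011 GE?F → skip
[3] flags=0011 PL?T → r3=0x0b
[4] flags=1000 → (cmp)
[5] flags=1000 NE?T → r4=0x25
[6] flags=1000 HI?F → skip
[7] flags=1000 EQ?F → skip
[8] flags=0000 → (cmp)
[9] flags=0000 LE?F → skip
[10] flags=0000 LE?F → skip
[11] flags=0000 VS?F → skip

VAL = 0x25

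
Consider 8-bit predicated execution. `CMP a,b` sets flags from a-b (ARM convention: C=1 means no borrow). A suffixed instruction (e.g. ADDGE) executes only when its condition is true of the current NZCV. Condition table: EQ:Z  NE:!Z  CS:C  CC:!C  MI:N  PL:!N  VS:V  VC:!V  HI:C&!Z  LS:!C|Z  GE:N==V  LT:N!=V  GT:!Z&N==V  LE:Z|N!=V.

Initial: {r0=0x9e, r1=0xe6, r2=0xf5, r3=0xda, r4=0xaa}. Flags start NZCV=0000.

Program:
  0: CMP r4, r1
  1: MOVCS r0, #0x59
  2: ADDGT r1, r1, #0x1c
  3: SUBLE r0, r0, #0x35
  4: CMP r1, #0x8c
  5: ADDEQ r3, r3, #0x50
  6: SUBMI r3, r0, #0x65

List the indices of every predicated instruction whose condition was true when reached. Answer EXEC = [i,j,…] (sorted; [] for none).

EXEC = [3]

0: ✓ CMP  NZCV=1000
1: · MOVCS
2: · ADDGT
3: ✓ SUBLE  r0←0x69
4: ✓ CMP  NZCV=0010
5: · ADDEQ
6: · SUBMI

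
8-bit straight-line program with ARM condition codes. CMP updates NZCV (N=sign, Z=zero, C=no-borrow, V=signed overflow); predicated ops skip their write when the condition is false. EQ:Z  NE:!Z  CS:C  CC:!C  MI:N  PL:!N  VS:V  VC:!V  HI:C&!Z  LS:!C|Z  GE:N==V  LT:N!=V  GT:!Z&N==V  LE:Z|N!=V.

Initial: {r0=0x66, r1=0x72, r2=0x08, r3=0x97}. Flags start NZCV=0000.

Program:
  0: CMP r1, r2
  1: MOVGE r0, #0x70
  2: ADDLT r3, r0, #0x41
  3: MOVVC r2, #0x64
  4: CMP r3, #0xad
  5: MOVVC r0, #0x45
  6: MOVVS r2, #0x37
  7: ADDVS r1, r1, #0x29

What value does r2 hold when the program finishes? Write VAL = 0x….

[0] flags=0010 → (cmp)
[1] flags=0010 GE?T → r0=0x70
[2] flags=0010 LT?F → skip
[3] flags=0010 VC?T → r2=0x64
[4] flags=1000 → (cmp)
[5] flags=1000 VC?T → r0=0x45
[6] flags=1000 VS?F → skip
[7] flags=1000 VS?F → skip

VAL = 0x64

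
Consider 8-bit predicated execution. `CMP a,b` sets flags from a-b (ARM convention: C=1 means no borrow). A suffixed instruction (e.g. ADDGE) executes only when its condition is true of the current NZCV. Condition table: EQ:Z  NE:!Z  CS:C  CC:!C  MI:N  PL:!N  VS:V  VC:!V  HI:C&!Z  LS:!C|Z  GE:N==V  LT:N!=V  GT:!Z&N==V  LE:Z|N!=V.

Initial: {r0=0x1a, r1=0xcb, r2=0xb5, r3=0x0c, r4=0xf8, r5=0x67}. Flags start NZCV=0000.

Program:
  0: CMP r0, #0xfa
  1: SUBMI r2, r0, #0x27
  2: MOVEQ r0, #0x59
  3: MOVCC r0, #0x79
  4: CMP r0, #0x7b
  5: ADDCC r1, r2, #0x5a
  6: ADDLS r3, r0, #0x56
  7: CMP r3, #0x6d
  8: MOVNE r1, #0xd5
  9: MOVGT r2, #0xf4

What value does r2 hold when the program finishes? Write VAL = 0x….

0: ✓ CMP  NZCV=0000
1: · SUBMI
2: · MOVEQ
3: ✓ MOVCC  r0←0x79
4: ✓ CMP  NZCV=1000
5: ✓ ADDCC  r1←0x0f
6: ✓ ADDLS  r3←0xcf
7: ✓ CMP  NZCV=0011
8: ✓ MOVNE  r1←0xd5
9: · MOVGT

VAL = 0xb5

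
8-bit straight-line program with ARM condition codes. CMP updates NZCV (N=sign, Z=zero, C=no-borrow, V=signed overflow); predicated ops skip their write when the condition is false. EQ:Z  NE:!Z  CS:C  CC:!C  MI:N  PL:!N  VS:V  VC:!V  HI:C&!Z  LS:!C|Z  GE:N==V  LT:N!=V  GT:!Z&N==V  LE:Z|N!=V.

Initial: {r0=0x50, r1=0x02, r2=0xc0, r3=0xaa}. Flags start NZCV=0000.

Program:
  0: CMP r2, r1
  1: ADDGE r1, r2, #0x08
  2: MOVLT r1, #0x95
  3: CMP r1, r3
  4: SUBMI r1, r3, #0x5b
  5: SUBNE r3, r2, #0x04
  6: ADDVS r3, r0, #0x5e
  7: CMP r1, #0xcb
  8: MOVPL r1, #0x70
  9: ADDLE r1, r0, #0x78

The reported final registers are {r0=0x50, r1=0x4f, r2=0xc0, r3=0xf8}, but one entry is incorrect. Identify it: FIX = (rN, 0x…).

FIX = (r3, 0xbc)

0: ✓ CMP  NZCV=1010
1: · ADDGE
2: ✓ MOVLT  r1←0x95
3: ✓ CMP  NZCV=1000
4: ✓ SUBMI  r1←0x4f
5: ✓ SUBNE  r3←0xbc
6: · ADDVS
7: ✓ CMP  NZCV=1001
8: · MOVPL
9: · ADDLE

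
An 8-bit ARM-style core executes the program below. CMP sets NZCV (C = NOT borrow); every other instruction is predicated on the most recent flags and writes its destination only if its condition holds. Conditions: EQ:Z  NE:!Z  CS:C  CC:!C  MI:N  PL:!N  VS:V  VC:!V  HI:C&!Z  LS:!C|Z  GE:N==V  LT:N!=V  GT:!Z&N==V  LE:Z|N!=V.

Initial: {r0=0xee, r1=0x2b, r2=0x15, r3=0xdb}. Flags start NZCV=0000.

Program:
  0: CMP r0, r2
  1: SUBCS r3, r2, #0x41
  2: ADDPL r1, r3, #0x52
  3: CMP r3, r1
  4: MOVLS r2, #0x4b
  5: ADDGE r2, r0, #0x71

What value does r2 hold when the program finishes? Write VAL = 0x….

[0] flags=1010 → (cmp)
[1] flags=1010 CS?T → r3=0xd4
[2] flags=1010 PL?F → skip
[3] flags=1010 → (cmp)
[4] flags=1010 LS?F → skip
[5] flags=1010 GE?F → skip

VAL = 0x15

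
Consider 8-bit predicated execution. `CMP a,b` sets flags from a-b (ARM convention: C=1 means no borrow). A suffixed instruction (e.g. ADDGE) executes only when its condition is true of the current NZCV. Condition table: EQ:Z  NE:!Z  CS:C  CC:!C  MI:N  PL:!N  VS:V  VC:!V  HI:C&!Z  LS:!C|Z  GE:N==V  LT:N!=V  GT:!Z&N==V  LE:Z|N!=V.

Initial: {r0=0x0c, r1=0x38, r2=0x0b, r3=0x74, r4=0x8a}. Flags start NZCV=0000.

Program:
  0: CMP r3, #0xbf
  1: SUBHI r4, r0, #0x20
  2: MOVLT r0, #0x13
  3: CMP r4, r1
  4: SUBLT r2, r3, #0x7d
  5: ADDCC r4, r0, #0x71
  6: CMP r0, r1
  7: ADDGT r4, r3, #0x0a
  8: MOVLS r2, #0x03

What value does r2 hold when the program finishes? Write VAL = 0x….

VAL = 0x03

0: ✓ CMP  NZCV=1001
1: · SUBHI
2: · MOVLT
3: ✓ CMP  NZCV=0011
4: ✓ SUBLT  r2←0xf7
5: · ADDCC
6: ✓ CMP  NZCV=1000
7: · ADDGT
8: ✓ MOVLS  r2←0x03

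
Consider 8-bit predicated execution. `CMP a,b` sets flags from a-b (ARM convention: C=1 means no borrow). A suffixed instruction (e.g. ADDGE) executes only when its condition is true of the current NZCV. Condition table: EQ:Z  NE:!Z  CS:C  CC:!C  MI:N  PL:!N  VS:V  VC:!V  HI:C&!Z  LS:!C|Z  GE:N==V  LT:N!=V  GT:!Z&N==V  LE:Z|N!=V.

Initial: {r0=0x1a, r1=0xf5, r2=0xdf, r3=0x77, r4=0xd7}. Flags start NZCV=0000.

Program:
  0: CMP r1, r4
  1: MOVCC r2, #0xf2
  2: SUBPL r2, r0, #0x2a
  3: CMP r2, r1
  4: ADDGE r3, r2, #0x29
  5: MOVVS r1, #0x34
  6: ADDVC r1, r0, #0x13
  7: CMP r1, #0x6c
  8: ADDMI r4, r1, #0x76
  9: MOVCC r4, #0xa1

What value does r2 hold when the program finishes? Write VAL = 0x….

VAL = 0xf0

[0] flags=0010 → (cmp)
[1] flags=0010 CC?F → skip
[2] flags=0010 PL?T → r2=0xf0
[3] flags=1000 → (cmp)
[4] flags=1000 GE?F → skip
[5] flags=1000 VS?F → skip
[6] flags=1000 VC?T → r1=0x2d
[7] flags=1000 → (cmp)
[8] flags=1000 MI?T → r4=0xa3
[9] flags=1000 CC?T → r4=0xa1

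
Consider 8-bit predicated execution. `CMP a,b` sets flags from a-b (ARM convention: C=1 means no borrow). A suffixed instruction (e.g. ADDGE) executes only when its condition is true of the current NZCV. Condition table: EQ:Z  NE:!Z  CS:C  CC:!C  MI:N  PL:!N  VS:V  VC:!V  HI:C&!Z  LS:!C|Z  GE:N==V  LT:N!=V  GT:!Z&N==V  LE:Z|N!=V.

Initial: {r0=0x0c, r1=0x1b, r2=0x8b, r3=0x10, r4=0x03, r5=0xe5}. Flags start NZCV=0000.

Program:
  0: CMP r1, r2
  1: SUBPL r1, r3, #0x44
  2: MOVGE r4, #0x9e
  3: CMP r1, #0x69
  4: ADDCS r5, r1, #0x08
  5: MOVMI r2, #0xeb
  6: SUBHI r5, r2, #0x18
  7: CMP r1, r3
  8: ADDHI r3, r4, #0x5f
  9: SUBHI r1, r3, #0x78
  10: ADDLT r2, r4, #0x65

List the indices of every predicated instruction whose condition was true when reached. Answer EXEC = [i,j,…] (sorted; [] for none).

0: ✓ CMP  NZCV=1001
1: · SUBPL
2: ✓ MOVGE  r4←0x9e
3: ✓ CMP  NZCV=1000
4: · ADDCS
5: ✓ MOVMI  r2←0xeb
6: · SUBHI
7: ✓ CMP  NZCV=0010
8: ✓ ADDHI  r3←0xfd
9: ✓ SUBHI  r1←0x85
10: · ADDLT

EXEC = [2,5,8,9]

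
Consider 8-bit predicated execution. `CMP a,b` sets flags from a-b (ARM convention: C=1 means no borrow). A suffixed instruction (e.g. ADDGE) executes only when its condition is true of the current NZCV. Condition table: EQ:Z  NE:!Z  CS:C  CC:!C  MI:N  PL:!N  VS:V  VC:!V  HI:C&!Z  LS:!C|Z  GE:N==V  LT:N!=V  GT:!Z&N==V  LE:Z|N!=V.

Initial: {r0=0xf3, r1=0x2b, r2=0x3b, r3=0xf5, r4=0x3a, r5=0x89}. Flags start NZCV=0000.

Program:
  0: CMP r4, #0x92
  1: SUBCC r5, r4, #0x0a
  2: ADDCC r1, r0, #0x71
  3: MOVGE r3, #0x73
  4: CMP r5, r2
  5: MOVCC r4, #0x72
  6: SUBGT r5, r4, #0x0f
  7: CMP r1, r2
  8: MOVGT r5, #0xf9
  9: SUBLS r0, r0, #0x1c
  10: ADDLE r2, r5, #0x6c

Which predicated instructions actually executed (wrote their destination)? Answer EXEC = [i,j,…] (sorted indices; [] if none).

EXEC = [1,2,3,5,8]

[0] flags=1001 → (cmp)
[1] flags=1001 CC?T → r5=0x30
[2] flags=1001 CC?T → r1=0x64
[3] flags=1001 GE?T → r3=0x73
[4] flags=1000 → (cmp)
[5] flags=1000 CC?T → r4=0x72
[6] flags=1000 GT?F → skip
[7] flags=0010 → (cmp)
[8] flags=0010 GT?T → r5=0xf9
[9] flags=0010 LS?F → skip
[10] flags=0010 LE?F → skip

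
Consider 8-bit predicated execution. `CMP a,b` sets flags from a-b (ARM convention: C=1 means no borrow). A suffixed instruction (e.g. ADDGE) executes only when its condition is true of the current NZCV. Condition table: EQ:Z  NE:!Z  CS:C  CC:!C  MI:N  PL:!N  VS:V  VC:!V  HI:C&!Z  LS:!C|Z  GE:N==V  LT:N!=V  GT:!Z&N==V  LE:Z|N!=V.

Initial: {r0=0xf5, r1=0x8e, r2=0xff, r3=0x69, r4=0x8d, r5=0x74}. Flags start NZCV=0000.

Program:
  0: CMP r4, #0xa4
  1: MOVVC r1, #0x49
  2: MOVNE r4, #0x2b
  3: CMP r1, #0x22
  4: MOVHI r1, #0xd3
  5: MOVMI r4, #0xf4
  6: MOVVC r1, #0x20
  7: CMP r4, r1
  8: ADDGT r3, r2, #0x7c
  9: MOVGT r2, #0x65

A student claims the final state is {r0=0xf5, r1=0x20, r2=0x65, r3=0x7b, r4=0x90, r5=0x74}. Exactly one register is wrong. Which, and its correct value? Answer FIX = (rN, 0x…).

FIX = (r4, 0x2b)

0: ✓ CMP  NZCV=1000
1: ✓ MOVVC  r1←0x49
2: ✓ MOVNE  r4←0x2b
3: ✓ CMP  NZCV=0010
4: ✓ MOVHI  r1←0xd3
5: · MOVMI
6: ✓ MOVVC  r1←0x20
7: ✓ CMP  NZCV=0010
8: ✓ ADDGT  r3←0x7b
9: ✓ MOVGT  r2←0x65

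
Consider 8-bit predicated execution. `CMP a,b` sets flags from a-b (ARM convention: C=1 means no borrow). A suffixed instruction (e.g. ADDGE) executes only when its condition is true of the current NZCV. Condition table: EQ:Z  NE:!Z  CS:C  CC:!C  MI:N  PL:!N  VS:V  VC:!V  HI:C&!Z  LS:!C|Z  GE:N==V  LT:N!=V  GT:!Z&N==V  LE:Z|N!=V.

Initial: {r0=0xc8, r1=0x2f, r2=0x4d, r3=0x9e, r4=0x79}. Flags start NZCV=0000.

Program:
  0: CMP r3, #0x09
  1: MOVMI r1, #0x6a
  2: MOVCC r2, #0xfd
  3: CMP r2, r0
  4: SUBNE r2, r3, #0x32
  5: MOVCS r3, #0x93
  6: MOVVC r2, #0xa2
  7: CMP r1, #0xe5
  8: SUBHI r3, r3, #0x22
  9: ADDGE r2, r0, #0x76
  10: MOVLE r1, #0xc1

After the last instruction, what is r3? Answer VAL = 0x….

VAL = 0x9e

[0] flags=1010 → (cmp)
[1] flags=1010 MI?T → r1=0x6a
[2] flags=1010 CC?F → skip
[3] flags=1001 → (cmp)
[4] flags=1001 NE?T → r2=0x6c
[5] flags=1001 CS?F → skip
[6] flags=1001 VC?F → skip
[7] flags=1001 → (cmp)
[8] flags=1001 HI?F → skip
[9] flags=1001 GE?T → r2=0x3e
[10] flags=1001 LE?F → skip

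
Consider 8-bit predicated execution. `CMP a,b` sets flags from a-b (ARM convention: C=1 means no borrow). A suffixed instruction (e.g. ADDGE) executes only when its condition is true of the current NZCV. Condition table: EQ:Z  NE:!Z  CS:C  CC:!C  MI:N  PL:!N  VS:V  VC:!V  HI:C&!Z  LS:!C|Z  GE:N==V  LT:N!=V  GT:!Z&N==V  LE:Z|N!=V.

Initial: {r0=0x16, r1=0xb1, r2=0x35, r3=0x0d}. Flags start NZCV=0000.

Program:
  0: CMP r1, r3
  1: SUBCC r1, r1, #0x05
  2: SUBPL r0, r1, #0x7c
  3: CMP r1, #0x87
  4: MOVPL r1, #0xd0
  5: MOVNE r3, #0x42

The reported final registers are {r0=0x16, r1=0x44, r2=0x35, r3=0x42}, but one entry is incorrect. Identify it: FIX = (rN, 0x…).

FIX = (r1, 0xd0)

0: ✓ CMP  NZCV=1010
1: · SUBCC
2: · SUBPL
3: ✓ CMP  NZCV=0010
4: ✓ MOVPL  r1←0xd0
5: ✓ MOVNE  r3←0x42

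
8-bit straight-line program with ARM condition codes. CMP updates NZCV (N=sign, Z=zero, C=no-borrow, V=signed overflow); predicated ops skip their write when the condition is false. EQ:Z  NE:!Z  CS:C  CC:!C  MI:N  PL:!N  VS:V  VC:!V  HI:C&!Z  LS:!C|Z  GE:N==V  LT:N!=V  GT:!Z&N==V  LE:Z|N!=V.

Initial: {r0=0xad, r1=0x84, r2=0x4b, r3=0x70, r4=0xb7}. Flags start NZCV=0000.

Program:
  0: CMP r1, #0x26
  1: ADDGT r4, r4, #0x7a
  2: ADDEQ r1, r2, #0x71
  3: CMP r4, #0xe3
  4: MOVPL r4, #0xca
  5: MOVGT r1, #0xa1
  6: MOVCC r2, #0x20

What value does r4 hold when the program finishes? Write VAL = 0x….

0: ✓ CMP  NZCV=0011
1: · ADDGT
2: · ADDEQ
3: ✓ CMP  NZCV=1000
4: · MOVPL
5: · MOVGT
6: ✓ MOVCC  r2←0x20

VAL = 0xb7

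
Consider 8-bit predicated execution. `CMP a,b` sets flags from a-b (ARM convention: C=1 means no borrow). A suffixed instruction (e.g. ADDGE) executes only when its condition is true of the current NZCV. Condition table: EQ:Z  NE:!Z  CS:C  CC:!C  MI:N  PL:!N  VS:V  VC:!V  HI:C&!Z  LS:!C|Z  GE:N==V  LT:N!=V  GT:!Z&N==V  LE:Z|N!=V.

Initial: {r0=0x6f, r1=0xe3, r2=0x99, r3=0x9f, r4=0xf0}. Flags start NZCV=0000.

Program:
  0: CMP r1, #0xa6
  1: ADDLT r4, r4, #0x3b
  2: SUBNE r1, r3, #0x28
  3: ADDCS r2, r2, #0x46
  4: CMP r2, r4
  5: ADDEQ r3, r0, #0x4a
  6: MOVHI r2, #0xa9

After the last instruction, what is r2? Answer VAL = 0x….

[0] flags=0010 → (cmp)
[1] flags=0010 LT?F → skip
[2] flags=0010 NE?T → r1=0x77
[3] flags=0010 CS?T → r2=0xdf
[4] flags=1000 → (cmp)
[5] flags=1000 EQ?F → skip
[6] flags=1000 HI?F → skip

VAL = 0xdf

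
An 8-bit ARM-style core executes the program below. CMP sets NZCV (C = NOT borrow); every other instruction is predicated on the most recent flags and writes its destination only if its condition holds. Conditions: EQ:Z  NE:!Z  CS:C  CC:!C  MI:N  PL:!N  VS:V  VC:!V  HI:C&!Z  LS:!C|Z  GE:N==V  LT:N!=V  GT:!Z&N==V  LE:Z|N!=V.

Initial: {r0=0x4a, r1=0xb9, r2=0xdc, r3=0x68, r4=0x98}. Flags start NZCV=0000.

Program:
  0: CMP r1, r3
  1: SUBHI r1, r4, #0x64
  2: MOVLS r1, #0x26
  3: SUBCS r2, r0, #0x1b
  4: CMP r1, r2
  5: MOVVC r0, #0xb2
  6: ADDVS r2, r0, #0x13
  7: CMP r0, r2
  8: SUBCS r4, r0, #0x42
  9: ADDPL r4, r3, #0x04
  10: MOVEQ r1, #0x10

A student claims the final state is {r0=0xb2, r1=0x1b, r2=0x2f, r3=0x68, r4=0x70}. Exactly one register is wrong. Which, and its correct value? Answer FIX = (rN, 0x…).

[0] flags=0011 → (cmp)
[1] flags=0011 HI?T → r1=0x34
[2] flags=0011 LS?F → skip
[3] flags=0011 CS?T → r2=0x2f
[4] flags=0010 → (cmp)
[5] flags=0010 VC?T → r0=0xb2
[6] flags=0010 VS?F → skip
[7] flags=1010 → (cmp)
[8] flags=1010 CS?T → r4=0x70
[9] flags=1010 PL?F → skip
[10] flags=1010 EQ?F → skip

FIX = (r1, 0x34)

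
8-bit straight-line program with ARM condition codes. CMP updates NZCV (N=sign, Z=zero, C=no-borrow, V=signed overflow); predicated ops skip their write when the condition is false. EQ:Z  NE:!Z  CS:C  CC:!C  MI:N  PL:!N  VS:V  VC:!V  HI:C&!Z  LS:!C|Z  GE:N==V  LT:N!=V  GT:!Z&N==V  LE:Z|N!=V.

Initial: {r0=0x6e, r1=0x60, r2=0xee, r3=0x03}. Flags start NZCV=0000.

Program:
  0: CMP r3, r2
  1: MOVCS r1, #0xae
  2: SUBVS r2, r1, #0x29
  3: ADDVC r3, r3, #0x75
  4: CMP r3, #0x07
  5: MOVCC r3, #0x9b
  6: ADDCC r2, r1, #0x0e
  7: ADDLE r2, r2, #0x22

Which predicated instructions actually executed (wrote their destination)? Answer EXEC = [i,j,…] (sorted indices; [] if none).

EXEC = [3]

[0] flags=0000 → (cmp)
[1] flags=0000 CS?F → skip
[2] flags=0000 VS?F → skip
[3] flags=0000 VC?T → r3=0x78
[4] flags=0010 → (cmp)
[5] flags=0010 CC?F → skip
[6] flags=0010 CC?F → skip
[7] flags=0010 LE?F → skip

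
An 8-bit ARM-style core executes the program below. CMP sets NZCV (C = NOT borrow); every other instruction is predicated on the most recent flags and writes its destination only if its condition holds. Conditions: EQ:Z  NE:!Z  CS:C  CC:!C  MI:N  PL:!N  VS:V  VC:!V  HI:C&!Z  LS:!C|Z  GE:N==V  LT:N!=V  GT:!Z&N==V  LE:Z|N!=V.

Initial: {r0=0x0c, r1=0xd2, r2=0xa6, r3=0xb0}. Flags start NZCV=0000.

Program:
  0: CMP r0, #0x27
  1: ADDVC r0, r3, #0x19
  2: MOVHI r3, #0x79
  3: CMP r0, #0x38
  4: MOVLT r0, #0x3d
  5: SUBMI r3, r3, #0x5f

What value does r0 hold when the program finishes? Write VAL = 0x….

VAL = 0x3d

[0] flags=1000 → (cmp)
[1] flags=1000 VC?T → r0=0xc9
[2] flags=1000 HI?F → skip
[3] flags=1010 → (cmp)
[4] flags=1010 LT?T → r0=0x3d
[5] flags=1010 MI?T → r3=0x51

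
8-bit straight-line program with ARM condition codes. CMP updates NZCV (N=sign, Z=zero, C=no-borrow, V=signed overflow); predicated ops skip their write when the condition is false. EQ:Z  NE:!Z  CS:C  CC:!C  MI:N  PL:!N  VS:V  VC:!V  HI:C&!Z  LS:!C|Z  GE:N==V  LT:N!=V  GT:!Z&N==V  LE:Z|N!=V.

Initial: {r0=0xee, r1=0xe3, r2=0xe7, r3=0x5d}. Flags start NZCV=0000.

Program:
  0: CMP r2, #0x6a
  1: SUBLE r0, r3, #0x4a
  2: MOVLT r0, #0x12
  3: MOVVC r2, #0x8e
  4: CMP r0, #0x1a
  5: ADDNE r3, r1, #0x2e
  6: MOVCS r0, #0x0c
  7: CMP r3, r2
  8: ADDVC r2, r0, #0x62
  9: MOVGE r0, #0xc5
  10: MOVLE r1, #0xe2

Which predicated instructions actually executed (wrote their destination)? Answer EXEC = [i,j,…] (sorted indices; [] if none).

[0] flags=0011 → (cmp)
[1] flags=0011 LE?T → r0=0x13
[2] flags=0011 LT?T → r0=0x12
[3] flags=0011 VC?F → skip
[4] flags=1000 → (cmp)
[5] flags=1000 NE?T → r3=0x11
[6] flags=1000 CS?F → skip
[7] flags=0000 → (cmp)
[8] flags=0000 VC?T → r2=0x74
[9] flags=0000 GE?T → r0=0xc5
[10] flags=0000 LE?F → skip

EXEC = [1,2,5,8,9]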